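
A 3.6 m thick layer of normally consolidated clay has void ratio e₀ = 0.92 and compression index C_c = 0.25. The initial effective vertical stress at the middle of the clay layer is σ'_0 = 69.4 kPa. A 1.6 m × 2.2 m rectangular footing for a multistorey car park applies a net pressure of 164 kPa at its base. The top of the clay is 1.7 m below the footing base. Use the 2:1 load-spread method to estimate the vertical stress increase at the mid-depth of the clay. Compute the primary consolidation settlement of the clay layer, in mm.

S_c ≈ 51.2 mm

Mid-depth of clay below the footing base: z = 1.7 + 3.6/2 = 3.5 m.
Stress increase at mid-clay by the 2:1 spreading method:
Δσ = qBL/((B+z)(L+z)) = 164×1.6×2.2/((1.6+3.5)(2.2+3.5)) = 19.858 kPa
Final effective stress: σ'_f = σ'_0 + Δσ = 69.4 + 19.858 = 89.258 kPa.
Normally consolidated clay, so the full stress increment lies on the virgin compression line:
S_c = C_c·H/(1+e₀)·log₁₀(σ'_f/σ'_0) = 0.25×3.6/(1+0.92)×log₁₀(89.258/69.4)
    = 0.46875 × 0.10929 = 0.05123 m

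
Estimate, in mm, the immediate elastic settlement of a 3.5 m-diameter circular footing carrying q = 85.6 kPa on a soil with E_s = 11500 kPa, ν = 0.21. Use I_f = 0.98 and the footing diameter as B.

Immediate (elastic) settlement: S_e = q·B·(1−ν²)/E_s · I_f.
S_e = 85.6 × 3.5 × (1 − 0.21²) / 11500 × 0.98
    = 85.6 × 3.5 × 0.9559 / 11500 × 0.98
    = 0.02441 m = 24.41 mm

S_e ≈ 24.4 mm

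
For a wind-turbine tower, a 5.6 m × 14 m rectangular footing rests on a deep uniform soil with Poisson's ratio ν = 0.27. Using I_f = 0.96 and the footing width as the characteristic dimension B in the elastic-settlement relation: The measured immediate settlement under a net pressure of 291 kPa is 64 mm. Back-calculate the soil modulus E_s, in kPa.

E_s ≈ 22700 kPa

S_e = q·B·(1−ν²)/E_s · I_f  ⇒  E_s = q·B·(1−ν²)·I_f / S_e.
E_s = 291 × 5.6 × 0.9271 × 0.96 / 0.064 = 22660 kPa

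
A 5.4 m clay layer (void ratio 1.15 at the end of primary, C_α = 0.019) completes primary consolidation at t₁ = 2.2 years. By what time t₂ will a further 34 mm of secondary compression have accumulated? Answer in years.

t₂ ≈ 11.3 years

S_s = C_α·H/(1+e_p)·log₁₀(t₂/t₁) ⇒ log₁₀(t₂/t₁) = S_s·(1+e_p)/(C_α·H).
log₁₀(t₂/t₁) = 0.034 × (1+1.15) / (0.019×5.4) = 0.7125
t₂ = t₁ × 10^0.7125 = 2.2 × 5.158 = 11.35 years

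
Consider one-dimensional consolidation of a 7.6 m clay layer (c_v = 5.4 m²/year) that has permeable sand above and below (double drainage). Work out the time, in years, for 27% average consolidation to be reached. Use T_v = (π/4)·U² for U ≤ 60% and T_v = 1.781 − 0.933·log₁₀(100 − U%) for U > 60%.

Drainage path length: H_d = H/2 = 3.8 m (double drainage).
U ≤ 60%: T_v = (π/4)·U² = (π/4)×0.27² = 0.057256.
t = T_v·H_d²/c_v = 0.057256×3.8²/5.4 = 0.1531 years.

t ≈ 0.153 years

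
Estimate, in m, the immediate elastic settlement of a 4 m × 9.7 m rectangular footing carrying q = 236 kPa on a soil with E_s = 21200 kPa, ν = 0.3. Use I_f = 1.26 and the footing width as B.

Immediate (elastic) settlement: S_e = q·B·(1−ν²)/E_s · I_f.
S_e = 236 × 4 × (1 − 0.3²) / 21200 × 1.26
    = 236 × 4 × 0.91 / 21200 × 1.26
    = 0.05106 m

S_e ≈ 0.0511 m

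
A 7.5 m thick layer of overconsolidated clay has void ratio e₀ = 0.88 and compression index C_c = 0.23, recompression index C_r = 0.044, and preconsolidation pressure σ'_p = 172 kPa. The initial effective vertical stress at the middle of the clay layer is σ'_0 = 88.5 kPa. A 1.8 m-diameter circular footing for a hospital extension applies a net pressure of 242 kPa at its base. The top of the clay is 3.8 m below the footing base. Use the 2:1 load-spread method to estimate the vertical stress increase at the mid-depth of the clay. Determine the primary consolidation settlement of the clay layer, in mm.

Mid-depth of clay below the footing base: z = 3.8 + 7.5/2 = 7.55 m.
Stress increase at mid-clay by the 2:1 spreading method:
Δσ ≈ qD²/(D+z)² = 242×1.8²/(1.8+7.55)² = 8.9689 kPa
Final effective stress: σ'_f = 88.5 + 8.9689 = 97.469 kPa.
σ'_f = 97.469 ≤ σ'_p = 172 kPa, so the clay remains overconsolidated and only the recompression index applies:
S_c = C_r·H/(1+e₀)·log₁₀(σ'_f/σ'_0) = 0.044×7.5/1.88×log₁₀(97.469/88.5)
    = 0.17553 × 0.041923 = 0.007359 m

S_c ≈ 7.36 mm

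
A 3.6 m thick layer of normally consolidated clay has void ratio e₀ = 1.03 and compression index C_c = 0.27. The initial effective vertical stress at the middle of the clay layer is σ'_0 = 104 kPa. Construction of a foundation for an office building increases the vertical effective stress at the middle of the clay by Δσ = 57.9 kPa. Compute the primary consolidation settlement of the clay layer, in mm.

S_c ≈ 92 mm

Final effective stress: σ'_f = σ'_0 + Δσ = 104 + 57.9 = 161.9 kPa.
Normally consolidated clay, so the full stress increment lies on the virgin compression line:
S_c = C_c·H/(1+e₀)·log₁₀(σ'_f/σ'_0) = 0.27×3.6/(1+1.03)×log₁₀(161.9/104)
    = 0.47882 × 0.19221 = 0.09203 m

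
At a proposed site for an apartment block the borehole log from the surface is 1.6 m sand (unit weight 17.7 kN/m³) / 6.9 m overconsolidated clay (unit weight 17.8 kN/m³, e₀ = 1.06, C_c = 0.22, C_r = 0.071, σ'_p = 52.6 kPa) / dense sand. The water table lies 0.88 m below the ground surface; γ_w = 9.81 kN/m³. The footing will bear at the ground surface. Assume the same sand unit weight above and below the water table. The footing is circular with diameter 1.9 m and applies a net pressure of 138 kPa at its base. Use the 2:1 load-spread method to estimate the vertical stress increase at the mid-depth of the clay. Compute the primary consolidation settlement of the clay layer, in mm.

S_c ≈ 45.2 mm

Mid-depth of clay below the ground surface: z = 1.6 + 6.9/2 = 5.05 m.
Total vertical stress at mid-clay: σ_v = 17.7×1.6 + 17.8×3.45 = 89.73 kPa.
Pore pressure: u = 9.81×(5.05 − 0.88) = 40.908 kPa.
Initial effective stress: σ'_0 = σ_v − u = 89.73 − 40.908 = 48.822 kPa.
Stress increase at mid-clay by the 2:1 spreading method:
Δσ ≈ qD²/(D+z)² = 138×1.9²/(1.9+5.05)² = 10.314 kPa
Final effective stress: σ'_f = 48.822 + 10.314 = 59.136 kPa.
σ'_f = 59.136 > σ'_p = 52.6 kPa, so the stress path crosses the preconsolidation pressure — recompression up to σ'_p, then virgin compression beyond:
S_c = H/(1+e₀)·[C_r·log₁₀(σ'_p/σ'_0) + C_c·log₁₀(σ'_f/σ'_p)]
    = 6.9/2.06 × [0.071×log₁₀(52.6/48.822) + 0.22×log₁₀(59.136/52.6)]
    = 3.3495 × [0.0022983 + 0.011191] = 0.04518 m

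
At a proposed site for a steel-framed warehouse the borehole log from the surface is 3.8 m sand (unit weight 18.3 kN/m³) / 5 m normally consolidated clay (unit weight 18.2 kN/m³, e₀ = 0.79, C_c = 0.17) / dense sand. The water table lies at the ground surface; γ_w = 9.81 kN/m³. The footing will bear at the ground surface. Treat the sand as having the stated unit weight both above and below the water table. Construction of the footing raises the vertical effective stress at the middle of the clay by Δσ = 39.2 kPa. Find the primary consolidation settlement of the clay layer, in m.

S_c ≈ 0.114 m

Mid-depth of clay below the ground surface: z = 3.8 + 5/2 = 6.3 m.
Total vertical stress at mid-clay: σ_v = 18.3×3.8 + 18.2×2.5 = 115.04 kPa.
Pore pressure: u = 9.81×(6.3 − 0) = 61.803 kPa.
Initial effective stress: σ'_0 = σ_v − u = 115.04 − 61.803 = 53.237 kPa.
Final effective stress: σ'_f = σ'_0 + Δσ = 53.237 + 39.2 = 92.437 kPa.
Normally consolidated clay, so the full stress increment lies on the virgin compression line:
S_c = C_c·H/(1+e₀)·log₁₀(σ'_f/σ'_0) = 0.17×5/(1+0.79)×log₁₀(92.437/53.237)
    = 0.47486 × 0.23963 = 0.1138 m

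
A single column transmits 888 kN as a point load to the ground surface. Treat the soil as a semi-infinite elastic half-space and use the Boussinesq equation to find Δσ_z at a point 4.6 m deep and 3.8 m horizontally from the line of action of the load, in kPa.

Boussinesq vertical stress below a point load on an elastic half-space:
Δσ_z = 3P/(2πz²) · [1 + (r/z)²]^(−5/2)
r/z = 3.8/4.6 = 0.82609; [1+(r/z)²]^(−5/2) = 0.27237.
Δσ_z = 3×888/(2π×4.6²) × 0.27237 = 20.037 × 0.27237 = 5.457 kPa

Δσ_z ≈ 5.46 kPa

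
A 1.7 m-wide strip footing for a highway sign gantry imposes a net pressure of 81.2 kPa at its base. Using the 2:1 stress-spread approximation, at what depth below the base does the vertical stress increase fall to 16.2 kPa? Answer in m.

2:1 spreading — at depth z the loaded area has grown by z in each plan dimension:
qB/(B+z) = Δσ_z ⇒ z = qB/Δσ_z − B = 81.2×1.7/16.2 − 1.7 = 6.821 m

z ≈ 6.82 m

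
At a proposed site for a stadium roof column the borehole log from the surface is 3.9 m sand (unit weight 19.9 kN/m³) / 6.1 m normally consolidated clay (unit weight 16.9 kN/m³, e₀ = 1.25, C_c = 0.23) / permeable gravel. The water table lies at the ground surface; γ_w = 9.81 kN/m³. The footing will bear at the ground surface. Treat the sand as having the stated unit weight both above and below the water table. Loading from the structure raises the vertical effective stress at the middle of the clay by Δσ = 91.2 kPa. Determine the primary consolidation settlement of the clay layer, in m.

Mid-depth of clay below the ground surface: z = 3.9 + 6.1/2 = 6.95 m.
Total vertical stress at mid-clay: σ_v = 19.9×3.9 + 16.9×3.05 = 129.16 kPa.
Pore pressure: u = 9.81×(6.95 − 0) = 68.18 kPa.
Initial effective stress: σ'_0 = σ_v − u = 129.16 − 68.18 = 60.98 kPa.
Final effective stress: σ'_f = σ'_0 + Δσ = 60.98 + 91.2 = 152.18 kPa.
Normally consolidated clay, so the full stress increment lies on the virgin compression line:
S_c = C_c·H/(1+e₀)·log₁₀(σ'_f/σ'_0) = 0.23×6.1/(1+1.25)×log₁₀(152.18/60.98)
    = 0.62356 × 0.39717 = 0.2477 m

S_c ≈ 0.248 m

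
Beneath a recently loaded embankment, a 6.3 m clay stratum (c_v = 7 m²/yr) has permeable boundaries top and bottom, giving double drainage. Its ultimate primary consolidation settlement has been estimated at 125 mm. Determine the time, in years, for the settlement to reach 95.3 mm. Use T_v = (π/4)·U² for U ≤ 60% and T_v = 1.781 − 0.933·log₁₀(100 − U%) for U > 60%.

Drainage path length: H_d = H/2 = 3.15 m (double drainage).
U = S(t)/S_ult = 95.3/125 = 0.7624.
U > 60%: T_v = 1.781 − 0.933·log₁₀(100 − 76.24) = 0.49734.
t = T_v·H_d²/c_v = 0.49734×3.15²/7 = 0.705 years.

t ≈ 0.705 years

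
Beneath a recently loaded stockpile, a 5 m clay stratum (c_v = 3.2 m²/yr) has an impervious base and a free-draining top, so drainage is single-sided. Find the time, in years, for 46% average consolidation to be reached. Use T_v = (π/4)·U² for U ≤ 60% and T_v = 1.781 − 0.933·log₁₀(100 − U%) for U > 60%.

t ≈ 1.3 years

Drainage path length: H_d = H = 5 m (single drainage).
U ≤ 60%: T_v = (π/4)·U² = (π/4)×0.46² = 0.16619.
t = T_v·H_d²/c_v = 0.16619×5²/3.2 = 1.298 years.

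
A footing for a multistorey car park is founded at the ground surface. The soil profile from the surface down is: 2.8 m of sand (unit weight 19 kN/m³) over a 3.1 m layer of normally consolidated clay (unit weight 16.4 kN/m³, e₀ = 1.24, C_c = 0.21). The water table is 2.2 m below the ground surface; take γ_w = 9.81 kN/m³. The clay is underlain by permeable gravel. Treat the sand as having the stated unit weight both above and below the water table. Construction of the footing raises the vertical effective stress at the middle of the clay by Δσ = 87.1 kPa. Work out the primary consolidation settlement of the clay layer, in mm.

Mid-depth of clay below the ground surface: z = 2.8 + 3.1/2 = 4.35 m.
Total vertical stress at mid-clay: σ_v = 19×2.8 + 16.4×1.55 = 78.62 kPa.
Pore pressure: u = 9.81×(4.35 − 2.2) = 21.091 kPa.
Initial effective stress: σ'_0 = σ_v − u = 78.62 − 21.091 = 57.529 kPa.
Final effective stress: σ'_f = σ'_0 + Δσ = 57.529 + 87.1 = 144.63 kPa.
Normally consolidated clay, so the full stress increment lies on the virgin compression line:
S_c = C_c·H/(1+e₀)·log₁₀(σ'_f/σ'_0) = 0.21×3.1/(1+1.24)×log₁₀(144.63/57.529)
    = 0.29062 × 0.40037 = 0.1164 m

S_c ≈ 116 mm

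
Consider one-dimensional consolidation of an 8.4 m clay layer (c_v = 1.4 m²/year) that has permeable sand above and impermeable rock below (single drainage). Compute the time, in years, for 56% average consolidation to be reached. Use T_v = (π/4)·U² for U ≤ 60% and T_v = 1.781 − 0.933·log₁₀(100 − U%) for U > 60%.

t ≈ 12.4 years

Drainage path length: H_d = H = 8.4 m (single drainage).
U ≤ 60%: T_v = (π/4)·U² = (π/4)×0.56² = 0.2463.
t = T_v·H_d²/c_v = 0.2463×8.4²/1.4 = 12.41 years.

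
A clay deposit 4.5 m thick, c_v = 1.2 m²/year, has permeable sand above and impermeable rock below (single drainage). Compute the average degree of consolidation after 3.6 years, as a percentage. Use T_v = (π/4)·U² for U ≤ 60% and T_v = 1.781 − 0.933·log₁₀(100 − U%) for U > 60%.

U ≈ 52.1 %

Drainage path length: H_d = H = 4.5 m (single drainage).
T_v = c_v·t/H_d² = 1.2×3.6/4.5² = 0.21333.
T_v = 0.21333 corresponds to the U ≤ 60% branch:
U = √(4T_v/π) = 0.5212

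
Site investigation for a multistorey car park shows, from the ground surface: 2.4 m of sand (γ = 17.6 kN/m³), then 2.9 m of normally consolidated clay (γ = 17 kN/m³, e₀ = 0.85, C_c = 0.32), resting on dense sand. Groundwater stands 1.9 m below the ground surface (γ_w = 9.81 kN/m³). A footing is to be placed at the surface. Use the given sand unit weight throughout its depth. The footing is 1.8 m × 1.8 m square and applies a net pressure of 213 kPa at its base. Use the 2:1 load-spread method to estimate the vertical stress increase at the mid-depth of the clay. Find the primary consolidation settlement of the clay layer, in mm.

S_c ≈ 81.3 mm

Mid-depth of clay below the ground surface: z = 2.4 + 2.9/2 = 3.85 m.
Total vertical stress at mid-clay: σ_v = 17.6×2.4 + 17×1.45 = 66.89 kPa.
Pore pressure: u = 9.81×(3.85 − 1.9) = 19.13 kPa.
Initial effective stress: σ'_0 = σ_v − u = 66.89 − 19.13 = 47.76 kPa.
Stress increase at mid-clay by the 2:1 spreading method:
Δσ = qBL/((B+z)(L+z)) = 213×1.8×1.8/((1.8+3.85)(1.8+3.85)) = 21.619 kPa
Final effective stress: σ'_f = σ'_0 + Δσ = 47.76 + 21.619 = 69.379 kPa.
Normally consolidated clay, so the full stress increment lies on the virgin compression line:
S_c = C_c·H/(1+e₀)·log₁₀(σ'_f/σ'_0) = 0.32×2.9/(1+0.85)×log₁₀(69.379/47.76)
    = 0.50162 × 0.16216 = 0.08134 m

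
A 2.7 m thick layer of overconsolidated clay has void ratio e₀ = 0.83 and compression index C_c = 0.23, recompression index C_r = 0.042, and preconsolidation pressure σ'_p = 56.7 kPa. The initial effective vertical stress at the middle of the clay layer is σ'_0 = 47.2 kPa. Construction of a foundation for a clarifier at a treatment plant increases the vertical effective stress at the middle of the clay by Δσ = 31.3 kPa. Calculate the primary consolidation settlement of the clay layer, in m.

Final effective stress: σ'_f = 47.2 + 31.3 = 78.5 kPa.
σ'_f = 78.5 > σ'_p = 56.7 kPa, so the stress path crosses the preconsolidation pressure — recompression up to σ'_p, then virgin compression beyond:
S_c = H/(1+e₀)·[C_r·log₁₀(σ'_p/σ'_0) + C_c·log₁₀(σ'_f/σ'_p)]
    = 2.7/1.83 × [0.042×log₁₀(56.7/47.2) + 0.23×log₁₀(78.5/56.7)]
    = 1.4754 × [0.0033449 + 0.032496] = 0.05288 m

S_c ≈ 0.0529 m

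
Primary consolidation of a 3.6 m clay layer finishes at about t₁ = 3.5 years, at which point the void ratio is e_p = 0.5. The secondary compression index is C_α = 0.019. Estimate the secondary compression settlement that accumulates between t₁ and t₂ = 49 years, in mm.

Secondary compression: S_s = C_α·H/(1+e_p)·log₁₀(t₂/t₁)
S_s = 0.019×3.6/(1+0.5)×log₁₀(49/3.5)
    = 0.0456 × 1.146 = 0.05226 m

S_s ≈ 52.3 mm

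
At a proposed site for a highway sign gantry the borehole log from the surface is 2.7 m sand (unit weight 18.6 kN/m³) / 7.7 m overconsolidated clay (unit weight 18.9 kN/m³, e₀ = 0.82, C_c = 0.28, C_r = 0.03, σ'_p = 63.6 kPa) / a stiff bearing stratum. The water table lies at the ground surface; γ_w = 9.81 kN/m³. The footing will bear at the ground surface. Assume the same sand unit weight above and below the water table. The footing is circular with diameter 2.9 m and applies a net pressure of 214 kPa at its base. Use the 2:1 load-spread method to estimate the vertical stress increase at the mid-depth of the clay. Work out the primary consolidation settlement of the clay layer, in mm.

Mid-depth of clay below the ground surface: z = 2.7 + 7.7/2 = 6.55 m.
Total vertical stress at mid-clay: σ_v = 18.6×2.7 + 18.9×3.85 = 122.99 kPa.
Pore pressure: u = 9.81×(6.55 − 0) = 64.255 kPa.
Initial effective stress: σ'_0 = σ_v − u = 122.99 − 64.255 = 58.735 kPa.
Stress increase at mid-clay by the 2:1 spreading method:
Δσ ≈ qD²/(D+z)² = 214×2.9²/(2.9+6.55)² = 20.153 kPa
Final effective stress: σ'_f = 58.735 + 20.153 = 78.888 kPa.
σ'_f = 78.888 > σ'_p = 63.6 kPa, so the stress path crosses the preconsolidation pressure — recompression up to σ'_p, then virgin compression beyond:
S_c = H/(1+e₀)·[C_r·log₁₀(σ'_p/σ'_0) + C_c·log₁₀(σ'_f/σ'_p)]
    = 7.7/1.82 × [0.03×log₁₀(63.6/58.735) + 0.28×log₁₀(78.888/63.6)]
    = 4.2308 × [0.0010368 + 0.026195] = 0.1152 m

S_c ≈ 115 mm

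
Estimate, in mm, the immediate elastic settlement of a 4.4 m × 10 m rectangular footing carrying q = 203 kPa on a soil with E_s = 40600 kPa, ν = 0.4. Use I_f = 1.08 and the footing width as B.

S_e ≈ 20 mm

Immediate (elastic) settlement: S_e = q·B·(1−ν²)/E_s · I_f.
S_e = 203 × 4.4 × (1 − 0.4²) / 40600 × 1.08
    = 203 × 4.4 × 0.84 / 40600 × 1.08
    = 0.01996 m = 19.96 mm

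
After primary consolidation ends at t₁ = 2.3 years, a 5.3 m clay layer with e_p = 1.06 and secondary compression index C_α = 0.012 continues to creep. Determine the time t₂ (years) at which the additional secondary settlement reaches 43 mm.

S_s = C_α·H/(1+e_p)·log₁₀(t₂/t₁) ⇒ log₁₀(t₂/t₁) = S_s·(1+e_p)/(C_α·H).
log₁₀(t₂/t₁) = 0.043 × (1+1.06) / (0.012×5.3) = 1.393
t₂ = t₁ × 10^1.393 = 2.3 × 24.7 = 56.82 years

t₂ ≈ 56.8 years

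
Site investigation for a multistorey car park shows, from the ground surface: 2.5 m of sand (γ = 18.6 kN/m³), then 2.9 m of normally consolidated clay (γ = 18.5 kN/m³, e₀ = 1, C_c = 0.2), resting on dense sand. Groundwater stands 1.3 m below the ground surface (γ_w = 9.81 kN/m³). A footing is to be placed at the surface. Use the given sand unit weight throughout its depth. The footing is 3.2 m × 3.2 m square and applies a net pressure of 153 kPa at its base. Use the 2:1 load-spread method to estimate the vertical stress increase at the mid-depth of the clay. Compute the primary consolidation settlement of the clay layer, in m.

S_c ≈ 0.0629 m

Mid-depth of clay below the ground surface: z = 2.5 + 2.9/2 = 3.95 m.
Total vertical stress at mid-clay: σ_v = 18.6×2.5 + 18.5×1.45 = 73.325 kPa.
Pore pressure: u = 9.81×(3.95 − 1.3) = 25.997 kPa.
Initial effective stress: σ'_0 = σ_v − u = 73.325 − 25.997 = 47.328 kPa.
Stress increase at mid-clay by the 2:1 spreading method:
Δσ = qBL/((B+z)(L+z)) = 153×3.2×3.2/((3.2+3.95)(3.2+3.95)) = 30.646 kPa
Final effective stress: σ'_f = σ'_0 + Δσ = 47.328 + 30.646 = 77.974 kPa.
Normally consolidated clay, so the full stress increment lies on the virgin compression line:
S_c = C_c·H/(1+e₀)·log₁₀(σ'_f/σ'_0) = 0.2×2.9/(1+1)×log₁₀(77.974/47.328)
    = 0.29 × 0.21683 = 0.06288 m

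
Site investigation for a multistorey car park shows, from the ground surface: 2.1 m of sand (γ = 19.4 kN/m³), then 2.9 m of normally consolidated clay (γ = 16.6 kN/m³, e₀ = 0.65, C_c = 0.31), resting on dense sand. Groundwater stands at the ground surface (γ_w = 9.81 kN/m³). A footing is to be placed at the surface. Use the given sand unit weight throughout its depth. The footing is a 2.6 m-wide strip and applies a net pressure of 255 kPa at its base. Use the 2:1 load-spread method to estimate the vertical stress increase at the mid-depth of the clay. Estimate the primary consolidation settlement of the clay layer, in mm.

Mid-depth of clay below the ground surface: z = 2.1 + 2.9/2 = 3.55 m.
Total vertical stress at mid-clay: σ_v = 19.4×2.1 + 16.6×1.45 = 64.81 kPa.
Pore pressure: u = 9.81×(3.55 − 0) = 34.825 kPa.
Initial effective stress: σ'_0 = σ_v − u = 64.81 − 34.825 = 29.985 kPa.
Stress increase at mid-clay by the 2:1 spreading method:
Δσ = qB/(B+z) = 255×2.6/(2.6+3.55) = 107.8 kPa
Final effective stress: σ'_f = σ'_0 + Δσ = 29.985 + 107.8 = 137.78 kPa.
Normally consolidated clay, so the full stress increment lies on the virgin compression line:
S_c = C_c·H/(1+e₀)·log₁₀(σ'_f/σ'_0) = 0.31×2.9/(1+0.65)×log₁₀(137.78/29.985)
    = 0.54485 × 0.66228 = 0.3608 m

S_c ≈ 361 mm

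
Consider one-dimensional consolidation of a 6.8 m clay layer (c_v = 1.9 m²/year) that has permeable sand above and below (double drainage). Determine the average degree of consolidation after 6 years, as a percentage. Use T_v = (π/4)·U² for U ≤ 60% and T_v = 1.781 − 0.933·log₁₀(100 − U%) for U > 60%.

U ≈ 92.9 %

Drainage path length: H_d = H/2 = 3.4 m (double drainage).
T_v = c_v·t/H_d² = 1.9×6/3.4² = 0.98616.
T_v = 0.98616 corresponds to the U > 60% branch:
U = 1 − 10^((1.781 − T_v)/0.933)/100 = 0.9289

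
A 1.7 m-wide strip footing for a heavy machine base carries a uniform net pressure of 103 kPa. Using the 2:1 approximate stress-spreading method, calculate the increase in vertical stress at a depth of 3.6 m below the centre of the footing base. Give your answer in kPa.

By the 2:1 method the load spreads at 1 horizontal : 2 vertical, so at depth z the loaded area has grown by z in each plan dimension:
Δσ = qB/(B+z) = 103×1.7/(1.7+3.6) = 33.038 kPa

Δσ_z ≈ 33 kPa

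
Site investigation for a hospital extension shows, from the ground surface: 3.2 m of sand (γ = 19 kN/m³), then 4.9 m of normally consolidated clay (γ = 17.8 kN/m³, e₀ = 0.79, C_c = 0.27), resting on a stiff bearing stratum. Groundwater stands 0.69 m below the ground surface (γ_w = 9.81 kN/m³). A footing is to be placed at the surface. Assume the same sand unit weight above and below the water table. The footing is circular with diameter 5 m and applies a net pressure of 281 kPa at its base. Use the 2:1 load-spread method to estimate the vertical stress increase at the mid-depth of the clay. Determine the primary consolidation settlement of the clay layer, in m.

Mid-depth of clay below the ground surface: z = 3.2 + 4.9/2 = 5.65 m.
Total vertical stress at mid-clay: σ_v = 19×3.2 + 17.8×2.45 = 104.41 kPa.
Pore pressure: u = 9.81×(5.65 − 0.69) = 48.658 kPa.
Initial effective stress: σ'_0 = σ_v − u = 104.41 − 48.658 = 55.752 kPa.
Stress increase at mid-clay by the 2:1 spreading method:
Δσ ≈ qD²/(D+z)² = 281×5²/(5+5.65)² = 61.937 kPa
Final effective stress: σ'_f = σ'_0 + Δσ = 55.752 + 61.937 = 117.69 kPa.
Normally consolidated clay, so the full stress increment lies on the virgin compression line:
S_c = C_c·H/(1+e₀)·log₁₀(σ'_f/σ'_0) = 0.27×4.9/(1+0.79)×log₁₀(117.69/55.752)
    = 0.73911 × 0.32448 = 0.2398 m

S_c ≈ 0.24 m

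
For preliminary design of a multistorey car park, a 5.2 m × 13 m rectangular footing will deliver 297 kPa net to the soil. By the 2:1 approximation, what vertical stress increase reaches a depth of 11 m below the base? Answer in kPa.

Δσ_z ≈ 51.6 kPa

By the 2:1 method the load spreads at 1 horizontal : 2 vertical, so at depth z the loaded area has grown by z in each plan dimension:
Δσ = qBL/((B+z)(L+z)) = 297×5.2×13/((5.2+11)(13+11)) = 51.639 kPa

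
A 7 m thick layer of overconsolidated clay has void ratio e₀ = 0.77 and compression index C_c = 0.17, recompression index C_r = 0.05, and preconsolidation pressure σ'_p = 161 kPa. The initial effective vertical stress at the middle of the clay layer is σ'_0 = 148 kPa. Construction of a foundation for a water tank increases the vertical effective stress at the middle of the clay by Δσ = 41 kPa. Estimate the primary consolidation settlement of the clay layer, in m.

Final effective stress: σ'_f = 148 + 41 = 189 kPa.
σ'_f = 189 > σ'_p = 161 kPa, so the stress path crosses the preconsolidation pressure — recompression up to σ'_p, then virgin compression beyond:
S_c = H/(1+e₀)·[C_r·log₁₀(σ'_p/σ'_0) + C_c·log₁₀(σ'_f/σ'_p)]
    = 7/1.77 × [0.05×log₁₀(161/148) + 0.17×log₁₀(189/161)]
    = 3.9548 × [0.0018282 + 0.011838] = 0.05405 m

S_c ≈ 0.054 m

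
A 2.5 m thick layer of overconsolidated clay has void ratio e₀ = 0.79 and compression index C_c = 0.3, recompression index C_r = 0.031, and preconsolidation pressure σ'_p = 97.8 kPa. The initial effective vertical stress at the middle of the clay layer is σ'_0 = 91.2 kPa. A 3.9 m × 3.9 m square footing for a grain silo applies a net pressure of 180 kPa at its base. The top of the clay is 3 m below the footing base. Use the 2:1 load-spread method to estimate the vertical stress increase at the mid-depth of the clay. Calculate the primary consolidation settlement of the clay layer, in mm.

Mid-depth of clay below the footing base: z = 3 + 2.5/2 = 4.25 m.
Stress increase at mid-clay by the 2:1 spreading method:
Δσ = qBL/((B+z)(L+z)) = 180×3.9×3.9/((3.9+4.25)(3.9+4.25)) = 41.218 kPa
Final effective stress: σ'_f = 91.2 + 41.218 = 132.42 kPa.
σ'_f = 132.42 > σ'_p = 97.8 kPa, so the stress path crosses the preconsolidation pressure — recompression up to σ'_p, then virgin compression beyond:
S_c = H/(1+e₀)·[C_r·log₁₀(σ'_p/σ'_0) + C_c·log₁₀(σ'_f/σ'_p)]
    = 2.5/1.79 × [0.031×log₁₀(97.8/91.2) + 0.3×log₁₀(132.42/97.8)]
    = 1.3966 × [0.00094066 + 0.039484] = 0.05646 m

S_c ≈ 56.5 mm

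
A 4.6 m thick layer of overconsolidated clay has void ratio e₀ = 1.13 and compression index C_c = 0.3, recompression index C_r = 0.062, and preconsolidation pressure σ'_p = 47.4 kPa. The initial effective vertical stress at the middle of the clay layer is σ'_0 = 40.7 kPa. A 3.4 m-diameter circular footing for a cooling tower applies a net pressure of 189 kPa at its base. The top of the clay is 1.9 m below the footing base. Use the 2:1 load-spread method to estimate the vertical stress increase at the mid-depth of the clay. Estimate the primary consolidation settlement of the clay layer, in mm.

Mid-depth of clay below the footing base: z = 1.9 + 4.6/2 = 4.2 m.
Stress increase at mid-clay by the 2:1 spreading method:
Δσ ≈ qD²/(D+z)² = 189×3.4²/(3.4+4.2)² = 37.826 kPa
Final effective stress: σ'_f = 40.7 + 37.826 = 78.526 kPa.
σ'_f = 78.526 > σ'_p = 47.4 kPa, so the stress path crosses the preconsolidation pressure — recompression up to σ'_p, then virgin compression beyond:
S_c = H/(1+e₀)·[C_r·log₁₀(σ'_p/σ'_0) + C_c·log₁₀(σ'_f/σ'_p)]
    = 4.6/2.13 × [0.062×log₁₀(47.4/40.7) + 0.3×log₁₀(78.526/47.4)]
    = 2.1596 × [0.0041034 + 0.065771] = 0.1509 m

S_c ≈ 151 mm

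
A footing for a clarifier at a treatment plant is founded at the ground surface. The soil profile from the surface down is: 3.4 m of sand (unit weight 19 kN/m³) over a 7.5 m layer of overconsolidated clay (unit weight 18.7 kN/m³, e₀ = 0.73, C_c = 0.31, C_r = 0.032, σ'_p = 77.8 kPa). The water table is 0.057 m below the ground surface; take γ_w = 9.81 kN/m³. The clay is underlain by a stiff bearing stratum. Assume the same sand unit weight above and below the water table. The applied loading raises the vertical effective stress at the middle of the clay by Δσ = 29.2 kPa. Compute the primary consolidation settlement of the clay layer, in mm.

Mid-depth of clay below the ground surface: z = 3.4 + 7.5/2 = 7.15 m.
Total vertical stress at mid-clay: σ_v = 19×3.4 + 18.7×3.75 = 134.72 kPa.
Pore pressure: u = 9.81×(7.15 − 0.057) = 69.582 kPa.
Initial effective stress: σ'_0 = σ_v − u = 134.72 − 69.582 = 65.138 kPa.
Final effective stress: σ'_f = 65.138 + 29.2 = 94.338 kPa.
σ'_f = 94.338 > σ'_p = 77.8 kPa, so the stress path crosses the preconsolidation pressure — recompression up to σ'_p, then virgin compression beyond:
S_c = H/(1+e₀)·[C_r·log₁₀(σ'_p/σ'_0) + C_c·log₁₀(σ'_f/σ'_p)]
    = 7.5/1.73 × [0.032×log₁₀(77.8/65.138) + 0.31×log₁₀(94.338/77.8)]
    = 4.3353 × [0.0024686 + 0.025949] = 0.1232 m

S_c ≈ 123 mm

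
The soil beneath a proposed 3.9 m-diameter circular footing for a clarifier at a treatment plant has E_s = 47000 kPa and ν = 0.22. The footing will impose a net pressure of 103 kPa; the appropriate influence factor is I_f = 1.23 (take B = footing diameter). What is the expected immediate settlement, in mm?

Immediate (elastic) settlement: S_e = q·B·(1−ν²)/E_s · I_f.
S_e = 103 × 3.9 × (1 − 0.22²) / 47000 × 1.23
    = 103 × 3.9 × 0.9516 / 47000 × 1.23
    = 0.01 m = 10 mm

S_e ≈ 10 mm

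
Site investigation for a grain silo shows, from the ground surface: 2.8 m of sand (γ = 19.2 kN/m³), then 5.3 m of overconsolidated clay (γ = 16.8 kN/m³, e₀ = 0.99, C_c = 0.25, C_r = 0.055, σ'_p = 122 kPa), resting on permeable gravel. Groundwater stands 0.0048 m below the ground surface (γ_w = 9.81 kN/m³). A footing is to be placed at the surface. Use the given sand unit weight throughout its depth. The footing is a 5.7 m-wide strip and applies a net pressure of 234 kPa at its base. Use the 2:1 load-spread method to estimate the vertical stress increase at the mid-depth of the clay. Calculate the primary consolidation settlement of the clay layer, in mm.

Mid-depth of clay below the ground surface: z = 2.8 + 5.3/2 = 5.45 m.
Total vertical stress at mid-clay: σ_v = 19.2×2.8 + 16.8×2.65 = 98.28 kPa.
Pore pressure: u = 9.81×(5.45 − 0.0048) = 53.415 kPa.
Initial effective stress: σ'_0 = σ_v − u = 98.28 − 53.415 = 44.865 kPa.
Stress increase at mid-clay by the 2:1 spreading method:
Δσ = qB/(B+z) = 234×5.7/(5.7+5.45) = 119.62 kPa
Final effective stress: σ'_f = 44.865 + 119.62 = 164.49 kPa.
σ'_f = 164.49 > σ'_p = 122 kPa, so the stress path crosses the preconsolidation pressure — recompression up to σ'_p, then virgin compression beyond:
S_c = H/(1+e₀)·[C_r·log₁₀(σ'_p/σ'_0) + C_c·log₁₀(σ'_f/σ'_p)]
    = 5.3/1.99 × [0.055×log₁₀(122/44.865) + 0.25×log₁₀(164.49/122)]
    = 2.6633 × [0.023895 + 0.032445] = 0.1501 m

S_c ≈ 150 mm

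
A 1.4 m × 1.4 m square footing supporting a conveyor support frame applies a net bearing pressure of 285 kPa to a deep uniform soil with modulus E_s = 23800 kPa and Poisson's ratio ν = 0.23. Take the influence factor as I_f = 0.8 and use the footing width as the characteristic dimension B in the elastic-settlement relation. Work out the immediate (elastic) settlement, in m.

Immediate (elastic) settlement: S_e = q·B·(1−ν²)/E_s · I_f.
S_e = 285 × 1.4 × (1 − 0.23²) / 23800 × 0.8
    = 285 × 1.4 × 0.9471 / 23800 × 0.8
    = 0.0127 m

S_e ≈ 0.0127 m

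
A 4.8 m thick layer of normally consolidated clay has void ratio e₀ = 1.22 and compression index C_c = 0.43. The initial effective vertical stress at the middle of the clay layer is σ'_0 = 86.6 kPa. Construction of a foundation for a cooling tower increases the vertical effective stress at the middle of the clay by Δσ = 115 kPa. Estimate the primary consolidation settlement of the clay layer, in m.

Final effective stress: σ'_f = σ'_0 + Δσ = 86.6 + 115 = 201.6 kPa.
Normally consolidated clay, so the full stress increment lies on the virgin compression line:
S_c = C_c·H/(1+e₀)·log₁₀(σ'_f/σ'_0) = 0.43×4.8/(1+1.22)×log₁₀(201.6/86.6)
    = 0.92973 × 0.36697 = 0.3412 m

S_c ≈ 0.341 m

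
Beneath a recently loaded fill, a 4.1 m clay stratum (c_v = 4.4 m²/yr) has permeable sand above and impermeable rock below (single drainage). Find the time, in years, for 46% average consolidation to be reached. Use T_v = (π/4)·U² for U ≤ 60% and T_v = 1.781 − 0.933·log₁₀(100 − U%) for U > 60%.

Drainage path length: H_d = H = 4.1 m (single drainage).
U ≤ 60%: T_v = (π/4)·U² = (π/4)×0.46² = 0.16619.
t = T_v·H_d²/c_v = 0.16619×4.1²/4.4 = 0.6349 years.

t ≈ 0.635 years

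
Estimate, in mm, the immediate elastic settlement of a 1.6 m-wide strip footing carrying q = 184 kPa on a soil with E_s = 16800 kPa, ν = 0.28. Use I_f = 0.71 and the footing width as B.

S_e ≈ 11.5 mm

Immediate (elastic) settlement: S_e = q·B·(1−ν²)/E_s · I_f.
S_e = 184 × 1.6 × (1 − 0.28²) / 16800 × 0.71
    = 184 × 1.6 × 0.9216 / 16800 × 0.71
    = 0.01147 m = 11.47 mm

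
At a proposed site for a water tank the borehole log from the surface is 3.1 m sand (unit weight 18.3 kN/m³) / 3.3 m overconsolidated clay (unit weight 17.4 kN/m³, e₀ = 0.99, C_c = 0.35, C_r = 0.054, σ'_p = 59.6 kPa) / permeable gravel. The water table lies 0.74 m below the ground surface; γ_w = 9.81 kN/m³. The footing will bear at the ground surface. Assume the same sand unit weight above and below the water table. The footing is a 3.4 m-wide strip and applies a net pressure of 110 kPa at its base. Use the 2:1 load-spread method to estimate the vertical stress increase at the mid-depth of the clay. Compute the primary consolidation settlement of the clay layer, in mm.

S_c ≈ 119 mm

Mid-depth of clay below the ground surface: z = 3.1 + 3.3/2 = 4.75 m.
Total vertical stress at mid-clay: σ_v = 18.3×3.1 + 17.4×1.65 = 85.44 kPa.
Pore pressure: u = 9.81×(4.75 − 0.74) = 39.338 kPa.
Initial effective stress: σ'_0 = σ_v − u = 85.44 − 39.338 = 46.102 kPa.
Stress increase at mid-clay by the 2:1 spreading method:
Δσ = qB/(B+z) = 110×3.4/(3.4+4.75) = 45.89 kPa
Final effective stress: σ'_f = 46.102 + 45.89 = 91.992 kPa.
σ'_f = 91.992 > σ'_p = 59.6 kPa, so the stress path crosses the preconsolidation pressure — recompression up to σ'_p, then virgin compression beyond:
S_c = H/(1+e₀)·[C_r·log₁₀(σ'_p/σ'_0) + C_c·log₁₀(σ'_f/σ'_p)]
    = 3.3/1.99 × [0.054×log₁₀(59.6/46.102) + 0.35×log₁₀(91.992/59.6)]
    = 1.6583 × [0.0060224 + 0.065976] = 0.1194 m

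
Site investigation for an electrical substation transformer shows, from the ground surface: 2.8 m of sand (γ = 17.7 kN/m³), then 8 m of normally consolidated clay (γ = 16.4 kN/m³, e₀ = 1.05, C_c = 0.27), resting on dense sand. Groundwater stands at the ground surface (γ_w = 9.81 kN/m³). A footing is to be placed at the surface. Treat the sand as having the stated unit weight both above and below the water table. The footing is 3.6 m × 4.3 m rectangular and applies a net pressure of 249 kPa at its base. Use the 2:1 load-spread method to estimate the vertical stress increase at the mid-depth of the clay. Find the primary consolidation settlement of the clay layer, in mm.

Mid-depth of clay below the ground surface: z = 2.8 + 8/2 = 6.8 m.
Total vertical stress at mid-clay: σ_v = 17.7×2.8 + 16.4×4 = 115.16 kPa.
Pore pressure: u = 9.81×(6.8 − 0) = 66.708 kPa.
Initial effective stress: σ'_0 = σ_v − u = 115.16 − 66.708 = 48.452 kPa.
Stress increase at mid-clay by the 2:1 spreading method:
Δσ = qBL/((B+z)(L+z)) = 249×3.6×4.3/((3.6+6.8)(4.3+6.8)) = 33.39 kPa
Final effective stress: σ'_f = σ'_0 + Δσ = 48.452 + 33.39 = 81.842 kPa.
Normally consolidated clay, so the full stress increment lies on the virgin compression line:
S_c = C_c·H/(1+e₀)·log₁₀(σ'_f/σ'_0) = 0.27×8/(1+1.05)×log₁₀(81.842/48.452)
    = 1.0537 × 0.22766 = 0.2399 m

S_c ≈ 240 mm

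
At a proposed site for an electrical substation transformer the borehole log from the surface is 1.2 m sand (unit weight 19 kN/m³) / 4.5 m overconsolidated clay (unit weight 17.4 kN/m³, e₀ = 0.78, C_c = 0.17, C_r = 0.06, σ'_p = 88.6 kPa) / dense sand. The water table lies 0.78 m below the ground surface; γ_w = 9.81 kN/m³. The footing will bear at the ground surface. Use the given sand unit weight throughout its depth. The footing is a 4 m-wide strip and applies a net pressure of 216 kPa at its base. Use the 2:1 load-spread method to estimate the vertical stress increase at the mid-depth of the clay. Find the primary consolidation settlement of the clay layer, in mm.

S_c ≈ 160 mm

Mid-depth of clay below the ground surface: z = 1.2 + 4.5/2 = 3.45 m.
Total vertical stress at mid-clay: σ_v = 19×1.2 + 17.4×2.25 = 61.95 kPa.
Pore pressure: u = 9.81×(3.45 − 0.78) = 26.193 kPa.
Initial effective stress: σ'_0 = σ_v − u = 61.95 − 26.193 = 35.757 kPa.
Stress increase at mid-clay by the 2:1 spreading method:
Δσ = qB/(B+z) = 216×4/(4+3.45) = 115.97 kPa
Final effective stress: σ'_f = 35.757 + 115.97 = 151.73 kPa.
σ'_f = 151.73 > σ'_p = 88.6 kPa, so the stress path crosses the preconsolidation pressure — recompression up to σ'_p, then virgin compression beyond:
S_c = H/(1+e₀)·[C_r·log₁₀(σ'_p/σ'_0) + C_c·log₁₀(σ'_f/σ'_p)]
    = 4.5/1.78 × [0.06×log₁₀(88.6/35.757) + 0.17×log₁₀(151.73/88.6)]
    = 2.5281 × [0.023644 + 0.039718] = 0.1602 m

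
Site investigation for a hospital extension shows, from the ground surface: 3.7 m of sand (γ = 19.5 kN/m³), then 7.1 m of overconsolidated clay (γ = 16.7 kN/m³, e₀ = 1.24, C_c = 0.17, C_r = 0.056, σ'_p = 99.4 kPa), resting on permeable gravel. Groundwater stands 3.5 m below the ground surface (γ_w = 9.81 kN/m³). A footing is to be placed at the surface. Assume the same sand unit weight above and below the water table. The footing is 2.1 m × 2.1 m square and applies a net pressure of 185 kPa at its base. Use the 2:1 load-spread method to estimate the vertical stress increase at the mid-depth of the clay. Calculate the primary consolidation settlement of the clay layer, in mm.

S_c ≈ 14.3 mm

Mid-depth of clay below the ground surface: z = 3.7 + 7.1/2 = 7.25 m.
Total vertical stress at mid-clay: σ_v = 19.5×3.7 + 16.7×3.55 = 131.44 kPa.
Pore pressure: u = 9.81×(7.25 − 3.5) = 36.788 kPa.
Initial effective stress: σ'_0 = σ_v − u = 131.44 − 36.788 = 94.652 kPa.
Stress increase at mid-clay by the 2:1 spreading method:
Δσ = qBL/((B+z)(L+z)) = 185×2.1×2.1/((2.1+7.25)(2.1+7.25)) = 9.3323 kPa
Final effective stress: σ'_f = 94.652 + 9.3323 = 103.98 kPa.
σ'_f = 103.98 > σ'_p = 99.4 kPa, so the stress path crosses the preconsolidation pressure — recompression up to σ'_p, then virgin compression beyond:
S_c = H/(1+e₀)·[C_r·log₁₀(σ'_p/σ'_0) + C_c·log₁₀(σ'_f/σ'_p)]
    = 7.1/2.24 × [0.056×log₁₀(99.4/94.652) + 0.17×log₁₀(103.98/99.4)]
    = 3.1696 × [0.0011904 + 0.0033258] = 0.01431 m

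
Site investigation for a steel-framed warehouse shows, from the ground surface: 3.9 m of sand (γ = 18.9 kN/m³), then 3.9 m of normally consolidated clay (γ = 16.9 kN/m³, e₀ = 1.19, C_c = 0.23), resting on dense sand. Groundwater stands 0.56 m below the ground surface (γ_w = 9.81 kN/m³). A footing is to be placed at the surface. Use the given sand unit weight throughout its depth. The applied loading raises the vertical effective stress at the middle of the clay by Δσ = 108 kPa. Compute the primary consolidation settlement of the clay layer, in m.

Mid-depth of clay below the ground surface: z = 3.9 + 3.9/2 = 5.85 m.
Total vertical stress at mid-clay: σ_v = 18.9×3.9 + 16.9×1.95 = 106.66 kPa.
Pore pressure: u = 9.81×(5.85 − 0.56) = 51.895 kPa.
Initial effective stress: σ'_0 = σ_v − u = 106.66 − 51.895 = 54.765 kPa.
Final effective stress: σ'_f = σ'_0 + Δσ = 54.765 + 108 = 162.76 kPa.
Normally consolidated clay, so the full stress increment lies on the virgin compression line:
S_c = C_c·H/(1+e₀)·log₁₀(σ'_f/σ'_0) = 0.23×3.9/(1+1.19)×log₁₀(162.76/54.765)
    = 0.40959 × 0.47304 = 0.1938 m

S_c ≈ 0.194 m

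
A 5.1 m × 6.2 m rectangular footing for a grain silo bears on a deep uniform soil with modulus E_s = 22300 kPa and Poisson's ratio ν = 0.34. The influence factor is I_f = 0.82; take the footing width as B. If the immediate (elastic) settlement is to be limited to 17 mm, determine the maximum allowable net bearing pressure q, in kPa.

q ≈ 102 kPa

S_e = q·B·(1−ν²)/E_s · I_f  ⇒  q = S_e·E_s / (B·(1−ν²)·I_f).
q = 0.017 × 22300 / (5.1 × 0.8844 × 0.82) = 102.5 kPa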